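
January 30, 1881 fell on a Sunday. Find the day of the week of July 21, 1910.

From January 30, 1881 to January 30, 1910: 29 years, of which 6 contain a Feb 29 — 23×365 + 6×366 = 10591 days.
(1900 is not a leap year (divisible by 100 but not 400).)
January 1910: 31 − 30 = 1 day remains.
Then February 1910 (28), March (31), April (30), May (31), June (30): 28 + 31 + 30 + 31 + 30 = 150 days.
July 1–21, 1910: 21 days.
Residual: 172 days.
Total: 10763 days.
10763 mod 7 = 4, so 4 days after Sunday is Thursday.

Thursday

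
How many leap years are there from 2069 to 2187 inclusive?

Years divisible by 4: 2072, 2076, …, 2184 — 29 in all.
Of these, 2100 is divisible by 100 but not 400, so not leap.
Leap years: 29 − 1 = 28.

28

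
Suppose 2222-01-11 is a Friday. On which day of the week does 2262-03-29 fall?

Day-of-year of January 11, 2222: 11.
Day-of-year of March 29, 2262: 88.
2222 has 365 days, so 365 − 11 = 354 days remain in 2222.
Full years 2223–2261: 29 common + 10 leap = 29×365 + 10×366 = 14245 days.
Total: 354 + 14245 + 88 = 14687 days.
14687 mod 7 = 1, so 1 day after Friday is Saturday.

Saturday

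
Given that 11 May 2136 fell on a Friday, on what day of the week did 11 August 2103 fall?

Count forward from the earlier date (August 11, 2103) to the later (May 11, 2136):
From August 11, 2103 to August 11, 2135: 32 years, of which 8 contain a Feb 29 — 24×365 + 8×366 = 11688 days.
August 2135: 31 − 11 = 20 days remain.
Then September (30), October (31), November (30), December (31), January (31), February 2136 (29), March (31), April (30): 30 + 31 + 30 + 31 + 31 + 29 + 31 + 30 = 243 days.
May 1–11, 2136: 11 days.
Residual: 274 days.
Total: 11962 days.
11962 mod 7 = 6, so 6 days before Friday is Saturday.

Saturday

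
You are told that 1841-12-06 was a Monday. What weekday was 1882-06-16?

Day-of-year of December 6, 1841: 340.
Day-of-year of June 16, 1882: 167.
1841 has 365 days, so 365 − 340 = 25 days remain in 1841.
Full years 1842–1881: 30 common + 10 leap = 30×365 + 10×366 = 14610 days.
Total: 25 + 14610 + 167 = 14802 days.
14802 mod 7 = 4, so 4 days after Monday is Friday.

Friday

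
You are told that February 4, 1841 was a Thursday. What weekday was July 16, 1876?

From February 4, 1841 to February 4, 1876: 35 years, of which 8 contain a Feb 29 — 27×365 + 8×366 = 12783 days.
February 1876: 29 − 4 = 25 days remain (1876 is a leap year, so February has 29 days).
Then March (31), April (30), May (31), June (30): 31 + 30 + 31 + 30 = 122 days.
July 1–16, 1876: 16 days.
Residual: 163 days.
Total: 12946 days.
12946 mod 7 = 3, so 3 days after Thursday is Sunday.

Sunday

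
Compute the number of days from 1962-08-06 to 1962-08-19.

13

Within August 1962: 19 − 6 = 13 days.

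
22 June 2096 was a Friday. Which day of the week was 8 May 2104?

Day-of-year of June 22, 2096: 174.
Day-of-year of May 8, 2104: 129.
2096 has 366 days, so 366 − 174 = 192 days remain in 2096.
Full years 2097–2103: 7 common + 0 leap = 7×365 + 0×366 = 2555 days.
Total: 192 + 2555 + 129 = 2876 days.
2876 mod 7 = 6, so 6 days after Friday is Thursday.

Thursday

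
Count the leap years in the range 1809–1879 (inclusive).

17

Years divisible by 4: 1812, 1816, …, 1876 — 17 in all.
No century exceptions apply. Count: 17.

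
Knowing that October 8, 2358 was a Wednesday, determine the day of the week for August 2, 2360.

Tuesday

October 2358: 31 − 8 = 23 days remain.
Then 21 full months totalling 639 days.
August 1–2, 2360: 2 days.
Total: 23 + 639 + 2 = 664 days.
664 mod 7 = 6, so 6 days after Wednesday is Tuesday.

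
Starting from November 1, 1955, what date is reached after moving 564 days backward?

April 16, 1954

Count 564 days before November 1, 1955:
April 1954: 30 − 16 = 14 days remain.
Then 18 full months totalling 549 days.
November 1, 1955: 1 day.
Total: 14 + 549 + 1 = 564 days.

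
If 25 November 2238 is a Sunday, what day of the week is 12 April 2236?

Tuesday

Count forward from the earlier date (April 12, 2236) to the later (November 25, 2238):
Day-of-year of April 12, 2236: 103.
Day-of-year of November 25, 2238: 329.
2236 has 366 days, so 366 − 103 = 263 days remain in 2236.
Full years: 2237: 365. Sum = 365.
Total: 263 + 365 + 329 = 957 days.
957 mod 7 = 5, so 5 days before Sunday is Tuesday.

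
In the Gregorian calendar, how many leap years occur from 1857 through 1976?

Years divisible by 4: 1860, 1864, …, 1976 — 30 in all.
Of these, 1900 is divisible by 100 but not 400, so not leap.
Leap years: 30 − 1 = 29.

29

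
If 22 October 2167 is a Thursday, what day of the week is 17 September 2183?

From October 22, 2167 to October 22, 2182: 15 years, of which 4 contain a Feb 29 — 11×365 + 4×366 = 5479 days.
October 2182: 31 − 22 = 9 days remain.
Then 10 full months totalling 304 days.
September 1–17, 2183: 17 days.
Residual: 330 days.
Total: 5809 days.
5809 mod 7 = 6, so 6 days after Thursday is Wednesday.

Wednesday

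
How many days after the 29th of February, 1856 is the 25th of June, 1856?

February 1856: 29 − 29 = 0 days remain (1856 is a leap year, so February has 29 days).
Then March (31), April (30), May (31): 31 + 30 + 31 = 92 days.
June 1–25, 1856: 25 days.
Total: 0 + 92 + 25 = 117 days.

117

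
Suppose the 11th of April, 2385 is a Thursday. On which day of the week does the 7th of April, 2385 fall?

Sunday

Count forward from the earlier date (April 7, 2385) to the later (April 11, 2385):
Within April 2385: 11 − 7 = 4 days.
4 mod 7 = 4, so 4 days before Thursday is Sunday.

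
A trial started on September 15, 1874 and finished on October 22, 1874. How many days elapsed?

September 1874: 30 − 15 = 15 days remain.
October 1–22, 1874: 22 days.
Total: 15 + 22 = 37 days.

37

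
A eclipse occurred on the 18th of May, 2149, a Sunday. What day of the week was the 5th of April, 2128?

Monday

Count forward from the earlier date (April 5, 2128) to the later (May 18, 2149):
Day-of-year of April 5, 2128: 96.
Day-of-year of May 18, 2149: 138.
2128 has 366 days, so 366 − 96 = 270 days remain in 2128.
Full years 2129–2148: 15 common + 5 leap = 15×365 + 5×366 = 7305 days.
Total: 270 + 7305 + 138 = 7713 days.
7713 mod 7 = 6, so 6 days before Sunday is Monday.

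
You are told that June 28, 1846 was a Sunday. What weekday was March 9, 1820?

Thursday

Count forward from the earlier date (March 9, 1820) to the later (June 28, 1846):
Day-of-year of March 9, 1820: 69.
Day-of-year of June 28, 1846: 179.
1820 has 366 days, so 366 − 69 = 297 days remain in 1820.
Full years 1821–1845: 19 common + 6 leap = 19×365 + 6×366 = 9131 days.
Total: 297 + 9131 + 179 = 9607 days.
9607 mod 7 = 3, so 3 days before Sunday is Thursday.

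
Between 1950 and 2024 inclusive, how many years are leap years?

Years divisible by 4: 1952, 1956, …, 2024 — 19 in all.
2000 is divisible by 400, so still leap.
No century exceptions apply. Count: 19.

19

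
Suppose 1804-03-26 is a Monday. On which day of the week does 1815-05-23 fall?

Tuesday

From March 26, 1804 to March 26, 1815: 11 years, of which 2 contain a Feb 29 — 9×365 + 2×366 = 4017 days.
March 1815: 31 − 26 = 5 days remain.
Then April (30): 30 days.
May 1–23, 1815: 23 days.
Residual: 58 days.
Total: 4075 days.
4075 mod 7 = 1, so 1 day after Monday is Tuesday.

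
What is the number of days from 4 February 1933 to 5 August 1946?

4930

From February 4, 1933 to February 4, 1946: 13 years, of which 3 contain a Feb 29 — 10×365 + 3×366 = 4748 days.
February 1946: 28 − 4 = 24 days remain (1946 is not a leap year, so February has 28 days).
Then March (31), April (30), May (31), June (30), July (31): 31 + 30 + 31 + 30 + 31 = 153 days.
August 1–5, 1946: 5 days.
Residual: 182 days.
Total: 4930 days.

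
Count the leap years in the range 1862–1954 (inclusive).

Years divisible by 4: 1864, 1868, …, 1952 — 23 in all.
Of these, 1900 is divisible by 100 but not 400, so not leap.
Leap years: 23 − 1 = 22.

22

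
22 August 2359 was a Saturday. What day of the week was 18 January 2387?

Sunday

From August 22, 2359 to August 22, 2386: 27 years, of which 7 contain a Feb 29 — 20×365 + 7×366 = 9862 days.
August 2386: 31 − 22 = 9 days remain.
Then September (30), October (31), November (30), December (31): 30 + 31 + 30 + 31 = 122 days.
January 1–18, 2387: 18 days.
Residual: 149 days.
Total: 10011 days.
10011 mod 7 = 1, so 1 day after Saturday is Sunday.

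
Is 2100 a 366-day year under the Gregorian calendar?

No

2100 is not a leap year (divisible by 100 but not 400).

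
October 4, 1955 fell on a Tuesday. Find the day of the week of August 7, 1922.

Count forward from the earlier date (August 7, 1922) to the later (October 4, 1955):
Day-of-year of August 7, 1922: 219.
Day-of-year of October 4, 1955: 277.
1922 has 365 days, so 365 − 219 = 146 days remain in 1922.
Full years 1923–1954: 24 common + 8 leap = 24×365 + 8×366 = 11688 days.
Total: 146 + 11688 + 277 = 12111 days.
12111 mod 7 = 1, so 1 day before Tuesday is Monday.

Monday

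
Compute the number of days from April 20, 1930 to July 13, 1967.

13598

From April 20, 1930 to April 20, 1967: 37 years, of which 9 contain a Feb 29 — 28×365 + 9×366 = 13514 days.
April 1967: 30 − 20 = 10 days remain.
Then May (31), June (30): 31 + 30 = 61 days.
July 1–13, 1967: 13 days.
Residual: 84 days.
Total: 13598 days.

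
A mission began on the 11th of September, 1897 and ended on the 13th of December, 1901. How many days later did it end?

September 11, 1897 → September 11, 1898: 365 days.
September 11, 1898 → September 11, 1899: 365 days.
September 11, 1899 → September 11, 1900: 365 days (1900 is not a leap year (divisible by 100 but not 400)).
September 11, 1900 → September 11, 1901: 365 days.
September 1901: 30 − 11 = 19 days remain.
Then October (31), November (30): 31 + 30 = 61 days.
December 1–13, 1901: 13 days.
Residual: 93 days.
Total: 1553 days.

1553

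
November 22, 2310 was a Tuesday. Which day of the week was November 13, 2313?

Thursday

Day-of-year of November 22, 2310: 326.
Day-of-year of November 13, 2313: 317.
2310 has 365 days, so 365 − 326 = 39 days remain in 2310.
Full years: 2311: 365; 2312: 366. Sum = 731.
Total: 39 + 731 + 317 = 1087 days.
1087 mod 7 = 2, so 2 days after Tuesday is Thursday.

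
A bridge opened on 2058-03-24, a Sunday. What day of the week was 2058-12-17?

Tuesday

March 2058: 31 − 24 = 7 days remain.
Then April (30), May (31), June (30), July (31), August (31), September (30), October (31), November (30): 30 + 31 + 30 + 31 + 31 + 30 + 31 + 30 = 244 days.
December 1–17, 2058: 17 days.
Total: 7 + 244 + 17 = 268 days.
268 mod 7 = 2, so 2 days after Sunday is Tuesday.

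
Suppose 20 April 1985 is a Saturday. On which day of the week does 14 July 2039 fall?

Thursday

From April 20, 1985 to April 20, 2039: 54 years, of which 13 contain a Feb 29 — 41×365 + 13×366 = 19723 days.
(2000 is a leap year (divisible by 400).)
April 2039: 30 − 20 = 10 days remain.
Then May (31), June (30): 31 + 30 = 61 days.
July 1–14, 2039: 14 days.
Residual: 85 days.
Total: 19808 days.
19808 mod 7 = 5, so 5 days after Saturday is Thursday.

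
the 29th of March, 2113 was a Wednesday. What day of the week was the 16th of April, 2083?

Friday

Count forward from the earlier date (April 16, 2083) to the later (March 29, 2113):
From April 16, 2083 to April 16, 2112: 29 years, of which 7 contain a Feb 29 — 22×365 + 7×366 = 10592 days.
(2100 is not a leap year (divisible by 100 but not 400).)
April 2112: 30 − 16 = 14 days remain.
Then 10 full months totalling 304 days.
March 1–29, 2113: 29 days.
Residual: 347 days.
Total: 10939 days.
10939 mod 7 = 5, so 5 days before Wednesday is Friday.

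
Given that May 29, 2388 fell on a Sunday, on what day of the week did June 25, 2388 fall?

Saturday

May 2388: 31 − 29 = 2 days remain.
June 1–25, 2388: 25 days.
Total: 2 + 25 = 27 days.
27 mod 7 = 6, so 6 days after Sunday is Saturday.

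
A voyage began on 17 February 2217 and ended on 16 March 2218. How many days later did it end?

Day-of-year of February 17, 2217: 48.
Day-of-year of March 16, 2218: 75.
2217 has 365 days, so 365 − 48 = 317 days remain in 2217.
Total: 317 + 75 = 392 days.

392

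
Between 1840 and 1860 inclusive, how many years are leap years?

Years divisible by 4 in [1840, 1860]: 1840, 1844, 1848, 1852, 1856, 1860.
No century exceptions apply. Count: 6.

6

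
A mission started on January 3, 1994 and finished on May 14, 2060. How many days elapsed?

From January 3, 1994 to January 3, 2060: 66 years, of which 16 contain a Feb 29 — 50×365 + 16×366 = 24106 days.
(2000 is a leap year (divisible by 400).)
January 2060: 31 − 3 = 28 days remain.
Then February 2060 (29), March (31), April (30): 29 + 31 + 30 = 90 days.
May 1–14, 2060: 14 days.
Residual: 132 days.
Total: 24238 days.

24238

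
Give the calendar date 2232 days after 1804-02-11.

1810-03-23

Count 2232 days after February 11, 1804:
Day-of-year of February 11, 1804: 42.
Day-of-year of March 23, 1810: 82.
1804 has 366 days, so 366 − 42 = 324 days remain in 1804.
Full years: 1805: 365; 1806: 365; 1807: 365; 1808: 366; 1809: 365. Sum = 1826.
Total: 324 + 1826 + 82 = 2232 days.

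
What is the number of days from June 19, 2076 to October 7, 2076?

110

June 2076: 30 − 19 = 11 days remain.
Then July (31), August (31), September (30): 31 + 31 + 30 = 92 days.
October 1–7, 2076: 7 days.
Total: 11 + 92 + 7 = 110 days.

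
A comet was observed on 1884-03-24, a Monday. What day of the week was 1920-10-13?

Wednesday

From March 24, 1884 to March 24, 1920: 36 years, of which 8 contain a Feb 29 — 28×365 + 8×366 = 13148 days.
(1900 is not a leap year (divisible by 100 but not 400).)
March 1920: 31 − 24 = 7 days remain.
Then April (30), May (31), June (30), July (31), August (31), September (30): 30 + 31 + 30 + 31 + 31 + 30 = 183 days.
October 1–13, 1920: 13 days.
Residual: 203 days.
Total: 13351 days.
13351 mod 7 = 2, so 2 days after Monday is Wednesday.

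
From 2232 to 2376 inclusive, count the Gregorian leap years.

Years divisible by 4: 2232, 2236, …, 2376 — 37 in all.
Of these, 2300 is divisible by 100 but not 400, so not leap.
Leap years: 37 − 1 = 36.

36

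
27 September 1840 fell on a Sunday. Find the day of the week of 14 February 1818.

Saturday

Count forward from the earlier date (February 14, 1818) to the later (September 27, 1840):
From February 14, 1818 to February 14, 1840: 22 years, of which 5 contain a Feb 29 — 17×365 + 5×366 = 8035 days.
February 1840: 29 − 14 = 15 days remain (1840 is a leap year, so February has 29 days).
Then March (31), April (30), May (31), June (30), July (31), August (31): 31 + 30 + 31 + 30 + 31 + 31 = 184 days.
September 1–27, 1840: 27 days.
Residual: 226 days.
Total: 8261 days.
8261 mod 7 = 1, so 1 day before Sunday is Saturday.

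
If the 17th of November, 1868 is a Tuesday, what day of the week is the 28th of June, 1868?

Sunday

Count forward from the earlier date (June 28, 1868) to the later (November 17, 1868):
June 1868: 30 − 28 = 2 days remain.
Then July (31), August (31), September (30), October (31): 31 + 31 + 30 + 31 = 123 days.
November 1–17, 1868: 17 days.
Total: 2 + 123 + 17 = 142 days.
142 mod 7 = 2, so 2 days before Tuesday is Sunday.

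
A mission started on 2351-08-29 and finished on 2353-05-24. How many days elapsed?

634

August 2351: 31 − 29 = 2 days remain.
Then 20 full months totalling 608 days.
May 1–24, 2353: 24 days.
Total: 2 + 608 + 24 = 634 days.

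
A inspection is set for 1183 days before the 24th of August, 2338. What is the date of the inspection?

the 29th of May, 2335

Count 1183 days before August 24, 2338:
Day-of-year of May 29, 2335: 149.
Day-of-year of August 24, 2338: 236.
2335 has 365 days, so 365 − 149 = 216 days remain in 2335.
Full years: 2336: 366; 2337: 365. Sum = 731.
Total: 216 + 731 + 236 = 1183 days.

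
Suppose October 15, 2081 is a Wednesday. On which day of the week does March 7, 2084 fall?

October 15, 2081 → October 15, 2082: 365 days.
October 15, 2082 → October 15, 2083: 365 days.
October 2083: 31 − 15 = 16 days remain.
Then November (30), December (31), January (31), February 2084 (29): 30 + 31 + 31 + 29 = 121 days.
March 1–7, 2084: 7 days.
Residual: 144 days.
Total: 874 days.
874 mod 7 = 6, so 6 days after Wednesday is Tuesday.

Tuesday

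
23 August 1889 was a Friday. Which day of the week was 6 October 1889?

Sunday

August 1889: 31 − 23 = 8 days remain.
Then September (30): 30 days.
October 1–6, 1889: 6 days.
Total: 8 + 30 + 6 = 44 days.
44 mod 7 = 2, so 2 days after Friday is Sunday.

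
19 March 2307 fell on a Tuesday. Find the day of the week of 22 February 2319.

From March 19, 2307 to March 19, 2318: 11 years, of which 3 contain a Feb 29 — 8×365 + 3×366 = 4018 days.
March 2318: 31 − 19 = 12 days remain.
Then 10 full months totalling 306 days.
February 1–22, 2319: 22 days (2319 is not a leap year).
Residual: 340 days.
Total: 4358 days.
4358 mod 7 = 4, so 4 days after Tuesday is Saturday.

Saturday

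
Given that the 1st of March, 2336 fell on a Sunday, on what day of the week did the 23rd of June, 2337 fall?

Wednesday

March 2336: 31 − 1 = 30 days remain.
Then 14 full months totalling 426 days.
June 1–23, 2337: 23 days.
Total: 30 + 426 + 23 = 479 days.
479 mod 7 = 3, so 3 days after Sunday is Wednesday.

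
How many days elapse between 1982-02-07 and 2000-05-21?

6678

From February 7, 1982 to February 7, 2000: 18 years, of which 4 contain a Feb 29 — 14×365 + 4×366 = 6574 days.
February 2000: 29 − 7 = 22 days remain (2000 is a leap year (divisible by 400), so February has 29 days).
Then March (31), April (30): 31 + 30 = 61 days.
May 1–21, 2000: 21 days.
Residual: 104 days.
Total: 6678 days.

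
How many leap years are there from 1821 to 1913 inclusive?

22

Years divisible by 4: 1824, 1828, …, 1912 — 23 in all.
Of these, 1900 is divisible by 100 but not 400, so not leap.
Leap years: 23 − 1 = 22.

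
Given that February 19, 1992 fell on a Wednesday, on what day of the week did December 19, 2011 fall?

From February 19, 1992 to February 19, 2011: 19 years, of which 5 contain a Feb 29 — 14×365 + 5×366 = 6940 days.
(2000 is a leap year (divisible by 400).)
February 2011: 28 − 19 = 9 days remain (2011 is not a leap year, so February has 28 days).
Then 9 full months totalling 275 days.
December 1–19, 2011: 19 days.
Residual: 303 days.
Total: 7243 days.
7243 mod 7 = 5, so 5 days after Wednesday is Monday.

Monday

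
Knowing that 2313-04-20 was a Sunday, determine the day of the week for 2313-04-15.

Tuesday

Count forward from the earlier date (April 15, 2313) to the later (April 20, 2313):
Within April 2313: 20 − 15 = 5 days.
5 mod 7 = 5, so 5 days before Sunday is Tuesday.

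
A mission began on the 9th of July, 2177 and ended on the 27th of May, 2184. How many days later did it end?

Day-of-year of July 9, 2177: 190.
Day-of-year of May 27, 2184: 148.
2177 has 365 days, so 365 − 190 = 175 days remain in 2177.
Full years: 2178: 365; 2179: 365; 2180: 366; 2181: 365; 2182: 365; 2183: 365. Sum = 2191.
Total: 175 + 2191 + 148 = 2514 days.

2514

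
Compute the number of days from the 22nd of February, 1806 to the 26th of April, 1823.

6272

From February 22, 1806 to February 22, 1823: 17 years, of which 4 contain a Feb 29 — 13×365 + 4×366 = 6209 days.
February 1823: 28 − 22 = 6 days remain (1823 is not a leap year, so February has 28 days).
Then March (31): 31 days.
April 1–26, 1823: 26 days.
Residual: 63 days.
Total: 6272 days.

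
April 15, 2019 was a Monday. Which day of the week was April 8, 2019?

Count forward from the earlier date (April 8, 2019) to the later (April 15, 2019):
Within April 2019: 15 − 8 = 7 days.
7 is a multiple of 7, so April 8, 2019 falls on the same weekday: Monday.

Monday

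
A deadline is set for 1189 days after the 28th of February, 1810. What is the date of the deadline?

the 1st of June, 1813

Count 1189 days after February 28, 1810:
Day-of-year of February 28, 1810: 59.
Day-of-year of June 1, 1813: 152.
1810 has 365 days, so 365 − 59 = 306 days remain in 1810.
Full years: 1811: 365; 1812: 366. Sum = 731.
Total: 306 + 731 + 152 = 1189 days.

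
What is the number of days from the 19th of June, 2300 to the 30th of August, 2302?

802

Day-of-year of June 19, 2300: 170.
Day-of-year of August 30, 2302: 242.
2300 has 365 days, so 365 − 170 = 195 days remain in 2300.
Full years: 2301: 365. Sum = 365.
Total: 195 + 365 + 242 = 802 days.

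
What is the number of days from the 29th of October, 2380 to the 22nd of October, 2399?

6932

From October 29, 2380 to October 29, 2398: 18 years, of which 4 contain a Feb 29 — 14×365 + 4×366 = 6574 days.
October 2398: 31 − 29 = 2 days remain.
Then 11 full months totalling 334 days.
October 1–22, 2399: 22 days.
Residual: 358 days.
Total: 6932 days.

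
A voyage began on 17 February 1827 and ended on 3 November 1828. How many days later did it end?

625

Day-of-year of February 17, 1827: 48.
Day-of-year of November 3, 1828: 308.
1827 has 365 days, so 365 − 48 = 317 days remain in 1827.
Total: 317 + 308 = 625 days.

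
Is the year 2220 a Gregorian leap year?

2220 is a leap year.

Yes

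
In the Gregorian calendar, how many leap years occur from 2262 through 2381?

29

Years divisible by 4: 2264, 2268, …, 2380 — 30 in all.
Of these, 2300 is divisible by 100 but not 400, so not leap.
Leap years: 30 − 1 = 29.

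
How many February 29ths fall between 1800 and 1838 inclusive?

9

Years divisible by 4 in [1800, 1838]: 1800, 1804, 1808, 1812, 1816, 1820, 1824, 1828, 1832, 1836.
Of these, 1800 is divisible by 100 but not 400, so not leap.
Leap years: 10 − 1 = 9.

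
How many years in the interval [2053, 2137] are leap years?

20

Years divisible by 4: 2056, 2060, …, 2136 — 21 in all.
Of these, 2100 is divisible by 100 but not 400, so not leap.
Leap years: 21 − 1 = 20.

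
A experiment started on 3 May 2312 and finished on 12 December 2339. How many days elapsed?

From May 3, 2312 to May 3, 2339: 27 years, of which 6 contain a Feb 29 — 21×365 + 6×366 = 9861 days.
May 2339: 31 − 3 = 28 days remain.
Then June (30), July (31), August (31), September (30), October (31), November (30): 30 + 31 + 31 + 30 + 31 + 30 = 183 days.
December 1–12, 2339: 12 days.
Residual: 223 days.
Total: 10084 days.

10084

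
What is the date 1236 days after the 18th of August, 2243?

the 5th of January, 2247

Count 1236 days after August 18, 2243:
August 18, 2243 → August 18, 2244: 366 days (2244 is a leap year).
August 18, 2244 → August 18, 2245: 365 days.
August 18, 2245 → August 18, 2246: 365 days.
August 2246: 31 − 18 = 13 days remain.
Then September (30), October (31), November (30), December (31): 30 + 31 + 30 + 31 = 122 days.
January 1–5, 2247: 5 days.
Residual: 140 days.
Total: 1236 days.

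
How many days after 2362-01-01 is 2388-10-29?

From January 1, 2362 to January 1, 2388: 26 years, of which 6 contain a Feb 29 — 20×365 + 6×366 = 9496 days.
January 2388: 31 − 1 = 30 days remain.
Then February 2388 (29), March (31), April (30), May (31), June (30), July (31), August (31), September (30): 29 + 31 + 30 + 31 + 30 + 31 + 31 + 30 = 243 days.
October 1–29, 2388: 29 days.
Residual: 302 days.
Total: 9798 days.

9798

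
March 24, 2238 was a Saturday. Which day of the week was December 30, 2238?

Sunday

March 2238: 31 − 24 = 7 days remain.
Then April (30), May (31), June (30), July (31), August (31), September (30), October (31), November (30): 30 + 31 + 30 + 31 + 31 + 30 + 31 + 30 = 244 days.
December 1–30, 2238: 30 days.
Total: 7 + 244 + 30 = 281 days.
281 mod 7 = 1, so 1 day after Saturday is Sunday.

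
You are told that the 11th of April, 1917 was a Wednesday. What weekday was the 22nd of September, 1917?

Saturday

April 1917: 30 − 11 = 19 days remain.
Then May (31), June (30), July (31), August (31): 31 + 30 + 31 + 31 = 123 days.
September 1–22, 1917: 22 days.
Total: 19 + 123 + 22 = 164 days.
164 mod 7 = 3, so 3 days after Wednesday is Saturday.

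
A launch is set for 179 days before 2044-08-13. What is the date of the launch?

2044-02-16

Count 179 days before August 13, 2044:
February 2044: 29 − 16 = 13 days remain (2044 is a leap year, so February has 29 days).
Then March (31), April (30), May (31), June (30), July (31): 31 + 30 + 31 + 30 + 31 = 153 days.
August 1–13, 2044: 13 days.
Total: 13 + 153 + 13 = 179 days.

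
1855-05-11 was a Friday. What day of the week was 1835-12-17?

Count forward from the earlier date (December 17, 1835) to the later (May 11, 1855):
Day-of-year of December 17, 1835: 351.
Day-of-year of May 11, 1855: 131.
1835 has 365 days, so 365 − 351 = 14 days remain in 1835.
Full years 1836–1854: 14 common + 5 leap = 14×365 + 5×366 = 6940 days.
Total: 14 + 6940 + 131 = 7085 days.
7085 mod 7 = 1, so 1 day before Friday is Thursday.

Thursday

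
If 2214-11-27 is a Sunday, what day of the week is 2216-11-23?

Saturday

Day-of-year of November 27, 2214: 331.
Day-of-year of November 23, 2216: 328.
2214 has 365 days, so 365 − 331 = 34 days remain in 2214.
Full years: 2215: 365. Sum = 365.
Total: 34 + 365 + 328 = 727 days.
727 mod 7 = 6, so 6 days after Sunday is Saturday.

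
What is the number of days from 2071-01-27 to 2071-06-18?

January 2071: 31 − 27 = 4 days remain.
Then February 2071 (28), March (31), April (30), May (31): 28 + 31 + 30 + 31 = 120 days.
June 1–18, 2071: 18 days.
Total: 4 + 120 + 18 = 142 days.

142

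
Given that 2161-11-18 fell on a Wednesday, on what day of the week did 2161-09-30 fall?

Wednesday

Count forward from the earlier date (September 30, 2161) to the later (November 18, 2161):
September 2161: 30 − 30 = 0 days remain.
Then October (31): 31 days.
November 1–18, 2161: 18 days.
Total: 0 + 31 + 18 = 49 days.
49 is a multiple of 7, so 2161-09-30 falls on the same weekday: Wednesday.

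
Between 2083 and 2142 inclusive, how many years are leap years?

14

Years divisible by 4: 2084, 2088, …, 2140 — 15 in all.
Of these, 2100 is divisible by 100 but not 400, so not leap.
Leap years: 15 − 1 = 14.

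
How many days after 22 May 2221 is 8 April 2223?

686

May 22, 2221 → May 22, 2222: 365 days.
May 2222: 31 − 22 = 9 days remain.
Then 10 full months totalling 304 days.
April 1–8, 2223: 8 days.
Residual: 321 days.
Total: 686 days.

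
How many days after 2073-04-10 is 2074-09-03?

511

Day-of-year of April 10, 2073: 100.
Day-of-year of September 3, 2074: 246.
2073 has 365 days, so 365 − 100 = 265 days remain in 2073.
Total: 265 + 246 = 511 days.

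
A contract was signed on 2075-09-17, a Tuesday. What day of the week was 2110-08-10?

Sunday

From September 17, 2075 to September 17, 2109: 34 years, of which 8 contain a Feb 29 — 26×365 + 8×366 = 12418 days.
(2100 is not a leap year (divisible by 100 but not 400).)
September 2109: 30 − 17 = 13 days remain.
Then 10 full months totalling 304 days.
August 1–10, 2110: 10 days.
Residual: 327 days.
Total: 12745 days.
12745 mod 7 = 5, so 5 days after Tuesday is Sunday.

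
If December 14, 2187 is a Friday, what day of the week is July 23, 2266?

From December 14, 2187 to December 14, 2265: 78 years, of which 19 contain a Feb 29 — 59×365 + 19×366 = 28489 days.
(2200 is not a leap year (divisible by 100 but not 400).)
December 2265: 31 − 14 = 17 days remain.
Then January (31), February 2266 (28), March (31), April (30), May (31), June (30): 31 + 28 + 31 + 30 + 31 + 30 = 181 days.
July 1–23, 2266: 23 days.
Residual: 221 days.
Total: 28710 days.
28710 mod 7 = 3, so 3 days after Friday is Monday.

Monday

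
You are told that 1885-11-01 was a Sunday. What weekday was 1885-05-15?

Count forward from the earlier date (May 15, 1885) to the later (November 1, 1885):
May 1885: 31 − 15 = 16 days remain.
Then June (30), July (31), August (31), September (30), October (31): 30 + 31 + 31 + 30 + 31 = 153 days.
November 1, 1885: 1 day.
Total: 16 + 153 + 1 = 170 days.
170 mod 7 = 2, so 2 days before Sunday is Friday.

Friday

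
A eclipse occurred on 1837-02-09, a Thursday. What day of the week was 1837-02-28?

Within February 1837: 28 − 9 = 19 days.
19 mod 7 = 5, so 5 days after Thursday is Tuesday.

Tuesday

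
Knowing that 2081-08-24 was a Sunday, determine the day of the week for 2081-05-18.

Sunday

Count forward from the earlier date (May 18, 2081) to the later (August 24, 2081):
May 2081: 31 − 18 = 13 days remain.
Then June (30), July (31): 30 + 31 = 61 days.
August 1–24, 2081: 24 days.
Total: 13 + 61 + 24 = 98 days.
98 is a multiple of 7, so 2081-05-18 falls on the same weekday: Sunday.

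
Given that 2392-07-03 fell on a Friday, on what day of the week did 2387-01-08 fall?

Count forward from the earlier date (January 8, 2387) to the later (July 3, 2392):
January 8, 2387 → January 8, 2388: 365 days.
January 8, 2388 → January 8, 2389: 366 days (2388 is a leap year).
January 8, 2389 → January 8, 2390: 365 days.
January 8, 2390 → January 8, 2391: 365 days.
January 8, 2391 → January 8, 2392: 365 days.
January 2392: 31 − 8 = 23 days remain.
Then February 2392 (29), March (31), April (30), May (31), June (30): 29 + 31 + 30 + 31 + 30 = 151 days.
July 1–3, 2392: 3 days.
Residual: 177 days.
Total: 2003 days.
2003 mod 7 = 1, so 1 day before Friday is Thursday.

Thursday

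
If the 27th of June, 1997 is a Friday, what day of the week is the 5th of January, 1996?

Friday

Count forward from the earlier date (January 5, 1996) to the later (June 27, 1997):
Day-of-year of January 5, 1996: 5.
Day-of-year of June 27, 1997: 178.
1996 has 366 days, so 366 − 5 = 361 days remain in 1996.
Total: 361 + 178 = 539 days.
539 is a multiple of 7, so the 5th of January, 1996 falls on the same weekday: Friday.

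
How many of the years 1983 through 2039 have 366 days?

Years divisible by 4: 1984, 1988, …, 2036 — 14 in all.
2000 is divisible by 400, so still leap.
No century exceptions apply. Count: 14.

14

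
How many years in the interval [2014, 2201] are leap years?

Years divisible by 4: 2016, 2020, …, 2200 — 47 in all.
Of these, 2100, 2200 are divisible by 100 but not 400, so not leap.
Leap years: 47 − 2 = 45.

45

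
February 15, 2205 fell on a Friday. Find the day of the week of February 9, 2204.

Thursday

Count forward from the earlier date (February 9, 2204) to the later (February 15, 2205):
February 2204: 29 − 9 = 20 days remain (2204 is a leap year, so February has 29 days).
Then 11 full months totalling 337 days.
February 1–15, 2205: 15 days (2205 is not a leap year).
Total: 20 + 337 + 15 = 372 days.
372 mod 7 = 1, so 1 day before Friday is Thursday.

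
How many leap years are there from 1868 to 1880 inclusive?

4

Years divisible by 4 in [1868, 1880]: 1868, 1872, 1876, 1880.
No century exceptions apply. Count: 4.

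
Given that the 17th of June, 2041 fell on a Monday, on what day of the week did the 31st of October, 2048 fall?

Saturday

From June 17, 2041 to June 17, 2048: 7 years, of which 2 contain a Feb 29 — 5×365 + 2×366 = 2557 days.
June 2048: 30 − 17 = 13 days remain.
Then July (31), August (31), September (30): 31 + 31 + 30 = 92 days.
October 1–31, 2048: 31 days.
Residual: 136 days.
Total: 2693 days.
2693 mod 7 = 5, so 5 days after Monday is Saturday.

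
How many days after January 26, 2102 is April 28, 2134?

11780

Day-of-year of January 26, 2102: 26.
Day-of-year of April 28, 2134: 118.
2102 has 365 days, so 365 − 26 = 339 days remain in 2102.
Full years 2103–2133: 23 common + 8 leap = 23×365 + 8×366 = 11323 days.
Total: 339 + 11323 + 118 = 11780 days.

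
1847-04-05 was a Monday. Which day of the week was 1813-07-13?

Tuesday

Count forward from the earlier date (July 13, 1813) to the later (April 5, 1847):
From July 13, 1813 to July 13, 1846: 33 years, of which 8 contain a Feb 29 — 25×365 + 8×366 = 12053 days.
July 1846: 31 − 13 = 18 days remain.
Then August (31), September (30), October (31), November (30), December (31), January (31), February 1847 (28), March (31): 31 + 30 + 31 + 30 + 31 + 31 + 28 + 31 = 243 days.
April 1–5, 1847: 5 days.
Residual: 266 days.
Total: 12319 days.
12319 mod 7 = 6, so 6 days before Monday is Tuesday.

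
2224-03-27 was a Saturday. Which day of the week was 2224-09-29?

Wednesday

March 2224: 31 − 27 = 4 days remain.
Then April (30), May (31), June (30), July (31), August (31): 30 + 31 + 30 + 31 + 31 = 153 days.
September 1–29, 2224: 29 days.
Total: 4 + 153 + 29 = 186 days.
186 mod 7 = 4, so 4 days after Saturday is Wednesday.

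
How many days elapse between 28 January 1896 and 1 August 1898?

916

Day-of-year of January 28, 1896: 28.
Day-of-year of August 1, 1898: 213.
1896 has 366 days, so 366 − 28 = 338 days remain in 1896.
Full years: 1897: 365. Sum = 365.
Total: 338 + 365 + 213 = 916 days.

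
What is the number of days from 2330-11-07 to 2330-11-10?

3

Within November 2330: 10 − 7 = 3 days.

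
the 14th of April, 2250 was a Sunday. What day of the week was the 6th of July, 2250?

Saturday

April 2250: 30 − 14 = 16 days remain.
Then May (31), June (30): 31 + 30 = 61 days.
July 1–6, 2250: 6 days.
Total: 16 + 61 + 6 = 83 days.
83 mod 7 = 6, so 6 days after Sunday is Saturday.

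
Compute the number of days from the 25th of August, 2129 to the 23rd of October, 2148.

6999

From August 25, 2129 to August 25, 2148: 19 years, of which 5 contain a Feb 29 — 14×365 + 5×366 = 6940 days.
August 2148: 31 − 25 = 6 days remain.
Then September (30): 30 days.
October 1–23, 2148: 23 days.
Residual: 59 days.
Total: 6999 days.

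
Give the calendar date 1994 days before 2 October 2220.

18 April 2215

Count 1994 days before October 2, 2220:
April 18, 2215 → April 18, 2216: 366 days (2216 is a leap year).
April 18, 2216 → April 18, 2217: 365 days.
April 18, 2217 → April 18, 2218: 365 days.
April 18, 2218 → April 18, 2219: 365 days.
April 18, 2219 → April 18, 2220: 366 days (2220 is a leap year).
April 2220: 30 − 18 = 12 days remain.
Then May (31), June (30), July (31), August (31), September (30): 31 + 30 + 31 + 31 + 30 = 153 days.
October 1–2, 2220: 2 days.
Residual: 167 days.
Total: 1994 days.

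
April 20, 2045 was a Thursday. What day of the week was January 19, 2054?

Day-of-year of April 20, 2045: 110.
Day-of-year of January 19, 2054: 19.
2045 has 365 days, so 365 − 110 = 255 days remain in 2045.
Full years 2046–2053: 6 common + 2 leap = 6×365 + 2×366 = 2922 days.
Total: 255 + 2922 + 19 = 3196 days.
3196 mod 7 = 4, so 4 days after Thursday is Monday.

Monday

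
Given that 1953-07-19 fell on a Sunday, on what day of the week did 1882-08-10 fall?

Thursday

Count forward from the earlier date (August 10, 1882) to the later (July 19, 1953):
From August 10, 1882 to August 10, 1952: 70 years, of which 17 contain a Feb 29 — 53×365 + 17×366 = 25567 days.
(1900 is not a leap year (divisible by 100 but not 400).)
August 1952: 31 − 10 = 21 days remain.
Then 10 full months totalling 303 days.
July 1–19, 1953: 19 days.
Residual: 343 days.
Total: 25910 days.
25910 mod 7 = 3, so 3 days before Sunday is Thursday.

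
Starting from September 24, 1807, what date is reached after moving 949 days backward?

February 17, 1805

Count 949 days before September 24, 1807:
February 17, 1805 → February 17, 1806: 365 days.
February 17, 1806 → February 17, 1807: 365 days.
February 1807: 28 − 17 = 11 days remain (1807 is not a leap year, so February has 28 days).
Then March (31), April (30), May (31), June (30), July (31), August (31): 31 + 30 + 31 + 30 + 31 + 31 = 184 days.
September 1–24, 1807: 24 days.
Residual: 219 days.
Total: 949 days.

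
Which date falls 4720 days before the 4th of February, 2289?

the 4th of March, 2276

Count 4720 days before February 4, 2289:
From March 4, 2276 to March 4, 2288: 12 years, of which 3 contain a Feb 29 — 9×365 + 3×366 = 4383 days.
March 2288: 31 − 4 = 27 days remain.
Then 10 full months totalling 306 days.
February 1–4, 2289: 4 days (2289 is not a leap year).
Residual: 337 days.
Total: 4720 days.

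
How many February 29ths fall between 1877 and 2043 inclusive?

40

Years divisible by 4: 1880, 1884, …, 2040 — 41 in all.
Of these, 1900 is divisible by 100 but not 400, so not leap.
2000 is divisible by 400, so still leap.
Leap years: 41 − 1 = 40.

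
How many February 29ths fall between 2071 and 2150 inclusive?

Years divisible by 4: 2072, 2076, …, 2148 — 20 in all.
Of these, 2100 is divisible by 100 but not 400, so not leap.
Leap years: 20 − 1 = 19.

19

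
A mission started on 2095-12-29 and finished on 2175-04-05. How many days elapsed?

28951

Day-of-year of December 29, 2095: 363.
Day-of-year of April 5, 2175: 95.
2095 has 365 days, so 365 − 363 = 2 days remain in 2095.
Full years 2096–2174: 60 common + 19 leap = 60×365 + 19×366 = 28854 days.
Total: 2 + 28854 + 95 = 28951 days.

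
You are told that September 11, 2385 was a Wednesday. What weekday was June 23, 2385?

Sunday

Count forward from the earlier date (June 23, 2385) to the later (September 11, 2385):
June 2385: 30 − 23 = 7 days remain.
Then July (31), August (31): 31 + 31 = 62 days.
September 1–11, 2385: 11 days.
Total: 7 + 62 + 11 = 80 days.
80 mod 7 = 3, so 3 days before Wednesday is Sunday.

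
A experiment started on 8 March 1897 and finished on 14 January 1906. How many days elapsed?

3233

From March 8, 1897 to March 8, 1905: 8 years, of which 1 contains a Feb 29 — 7×365 + 1×366 = 2921 days.
(1900 is not a leap year (divisible by 100 but not 400).)
March 1905: 31 − 8 = 23 days remain.
Then 9 full months totalling 275 days.
January 1–14, 1906: 14 days.
Residual: 312 days.
Total: 3233 days.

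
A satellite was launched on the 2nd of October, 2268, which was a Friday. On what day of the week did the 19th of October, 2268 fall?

Within October 2268: 19 − 2 = 17 days.
17 mod 7 = 3, so 3 days after Friday is Monday.

Monday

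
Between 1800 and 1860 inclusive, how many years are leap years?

15

Years divisible by 4: 1800, 1804, …, 1860 — 16 in all.
Of these, 1800 is divisible by 100 but not 400, so not leap.
Leap years: 16 − 1 = 15.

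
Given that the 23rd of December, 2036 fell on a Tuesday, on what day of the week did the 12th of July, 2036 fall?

Count forward from the earlier date (July 12, 2036) to the later (December 23, 2036):
July 2036: 31 − 12 = 19 days remain.
Then August (31), September (30), October (31), November (30): 31 + 30 + 31 + 30 = 122 days.
December 1–23, 2036: 23 days.
Total: 19 + 122 + 23 = 164 days.
164 mod 7 = 3, so 3 days before Tuesday is Saturday.

Saturday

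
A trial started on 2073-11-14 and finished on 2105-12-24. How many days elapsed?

11727

From November 14, 2073 to November 14, 2105: 32 years, of which 7 contain a Feb 29 — 25×365 + 7×366 = 11687 days.
(2100 is not a leap year (divisible by 100 but not 400).)
November 2105: 30 − 14 = 16 days remain.
December 1–24, 2105: 24 days.
Residual: 40 days.
Total: 11727 days.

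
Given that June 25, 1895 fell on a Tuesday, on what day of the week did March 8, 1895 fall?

Friday

Count forward from the earlier date (March 8, 1895) to the later (June 25, 1895):
March 1895: 31 − 8 = 23 days remain.
Then April (30), May (31): 30 + 31 = 61 days.
June 1–25, 1895: 25 days.
Total: 23 + 61 + 25 = 109 days.
109 mod 7 = 4, so 4 days before Tuesday is Friday.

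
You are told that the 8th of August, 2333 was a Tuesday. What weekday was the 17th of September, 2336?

Thursday

Day-of-year of August 8, 2333: 220.
Day-of-year of September 17, 2336: 261.
2333 has 365 days, so 365 − 220 = 145 days remain in 2333.
Full years: 2334: 365; 2335: 365. Sum = 730.
Total: 145 + 730 + 261 = 1136 days.
1136 mod 7 = 2, so 2 days after Tuesday is Thursday.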